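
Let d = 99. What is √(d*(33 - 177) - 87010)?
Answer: I*√101266 ≈ 318.22*I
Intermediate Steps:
√(d*(33 - 177) - 87010) = √(99*(33 - 177) - 87010) = √(99*(-144) - 87010) = √(-14256 - 87010) = √(-101266) = I*√101266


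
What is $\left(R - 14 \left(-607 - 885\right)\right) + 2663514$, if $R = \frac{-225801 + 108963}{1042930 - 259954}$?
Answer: $\frac{350303703919}{130496} \approx 2.6844 \cdot 10^{6}$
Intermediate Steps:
$R = - \frac{19473}{130496}$ ($R = - \frac{116838}{782976} = \left(-116838\right) \frac{1}{782976} = - \frac{19473}{130496} \approx -0.14922$)
$\left(R - 14 \left(-607 - 885\right)\right) + 2663514 = \left(- \frac{19473}{130496} - 14 \left(-607 - 885\right)\right) + 2663514 = \left(- \frac{19473}{130496} - -20888\right) + 2663514 = \left(- \frac{19473}{130496} + 20888\right) + 2663514 = \frac{2725780975}{130496} + 2663514 = \frac{350303703919}{130496}$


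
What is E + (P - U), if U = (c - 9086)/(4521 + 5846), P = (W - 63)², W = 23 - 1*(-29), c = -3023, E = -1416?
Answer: -13413156/10367 ≈ -1293.8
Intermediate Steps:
W = 52 (W = 23 + 29 = 52)
P = 121 (P = (52 - 63)² = (-11)² = 121)
U = -12109/10367 (U = (-3023 - 9086)/(4521 + 5846) = -12109/10367 ≈ -1.1680)
E + (P - U) = -1416 + (121 - 1*(-12109/10367)) = -1416 + (121 + 12109/10367) = -1416 + 1266516/10367 = -13413156/10367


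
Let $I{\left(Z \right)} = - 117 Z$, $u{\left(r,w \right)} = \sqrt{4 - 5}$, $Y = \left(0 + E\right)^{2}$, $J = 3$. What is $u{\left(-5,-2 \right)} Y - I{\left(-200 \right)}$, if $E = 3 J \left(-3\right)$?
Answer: $-23400 + 729 i \approx -23400.0 + 729.0 i$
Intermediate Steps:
$E = -27$ ($E = 3 \cdot 3 \left(-3\right) = 9 \left(-3\right) = -27$)
$Y = 729$ ($Y = \left(0 - 27\right)^{2} = \left(-27\right)^{2} = 729$)
$u{\left(r,w \right)} = i$ ($u{\left(r,w \right)} = \sqrt{-1} = i$)
$u{\left(-5,-2 \right)} Y - I{\left(-200 \right)} = i 729 - \left(-117\right) \left(-200\right) = 729 i - 23400 = -23400 + 729 i$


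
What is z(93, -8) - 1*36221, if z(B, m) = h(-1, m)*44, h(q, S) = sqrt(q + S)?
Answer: -36221 + 132*I ≈ -36221.0 + 132.0*I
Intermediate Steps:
h(q, S) = sqrt(S + q)
z(B, m) = 44*sqrt(-1 + m) (z(B, m) = sqrt(m - 1)*44 = sqrt(-1 + m)*44 = 44*sqrt(-1 + m))
z(93, -8) - 1*36221 = 44*sqrt(-1 - 8) - 1*36221 = 44*sqrt(-9) - 36221 = 44*(3*I) - 36221 = 132*I - 36221 = -36221 + 132*I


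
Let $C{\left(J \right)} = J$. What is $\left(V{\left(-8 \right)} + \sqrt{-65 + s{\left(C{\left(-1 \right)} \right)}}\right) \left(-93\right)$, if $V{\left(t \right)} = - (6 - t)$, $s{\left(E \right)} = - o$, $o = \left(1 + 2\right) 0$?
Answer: $1302 - 93 i \sqrt{65} \approx 1302.0 - 749.79 i$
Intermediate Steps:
$o = 0$ ($o = 3 \cdot 0 = 0$)
$s{\left(E \right)} = 0$ ($s{\left(E \right)} = \left(-1\right) 0 = 0$)
$V{\left(t \right)} = -6 + t$
$\left(V{\left(-8 \right)} + \sqrt{-65 + s{\left(C{\left(-1 \right)} \right)}}\right) \left(-93\right) = \left(\left(-6 - 8\right) + \sqrt{-65 + 0}\right) \left(-93\right) = \left(-14 + \sqrt{-65}\right) \left(-93\right) = \left(-14 + i \sqrt{65}\right) \left(-93\right) = 1302 - 93 i \sqrt{65}$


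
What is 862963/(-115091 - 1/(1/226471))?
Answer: -862963/341562 ≈ -2.5265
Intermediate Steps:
862963/(-115091 - 1/(1/226471)) = 862963/(-115091 - 1/1/226471) = 862963/(-115091 - 1*226471) = 862963/(-115091 - 226471) = 862963/(-341562) = 862963*(-1/341562) = -862963/341562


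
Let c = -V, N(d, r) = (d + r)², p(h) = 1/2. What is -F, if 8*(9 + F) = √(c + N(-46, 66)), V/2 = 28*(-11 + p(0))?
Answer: 9 - √247/4 ≈ 5.0709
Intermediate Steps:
p(h) = ½
V = -588 (V = 2*(28*(-11 + ½)) = 2*(28*(-21/2)) = 2*(-294) = -588)
c = 588 (c = -1*(-588) = 588)
F = -9 + √247/4 (F = -9 + √(588 + (-46 + 66)²)/8 = -9 + √(588 + 20²)/8 = -9 + √(588 + 400)/8 = -9 + √988/8 = -9 + (2*√247)/8 = -9 + √247/4 ≈ -5.0709)
-F = -(-9 + √247/4) = 9 - √247/4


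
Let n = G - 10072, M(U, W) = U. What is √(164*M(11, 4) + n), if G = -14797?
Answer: I*√23065 ≈ 151.87*I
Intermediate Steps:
n = -24869 (n = -14797 - 10072 = -24869)
√(164*M(11, 4) + n) = √(164*11 - 24869) = √(1804 - 24869) = √(-23065) = I*√23065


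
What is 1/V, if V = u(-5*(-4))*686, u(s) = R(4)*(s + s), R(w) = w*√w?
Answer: 1/219520 ≈ 4.5554e-6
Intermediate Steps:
R(w) = w^(3/2)
u(s) = 16*s (u(s) = 4^(3/2)*(s + s) = 8*(2*s) = 16*s)
V = 219520 (V = (16*(-5*(-4)))*686 = (16*20)*686 = 320*686 = 219520)
1/V = 1/219520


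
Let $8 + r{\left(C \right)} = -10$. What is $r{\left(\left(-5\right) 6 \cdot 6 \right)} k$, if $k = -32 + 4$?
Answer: $504$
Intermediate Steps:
$r{\left(C \right)} = -18$ ($r{\left(C \right)} = -8 - 10 = -18$)
$k = -28$
$r{\left(\left(-5\right) 6 \cdot 6 \right)} k = \left(-18\right) \left(-28\right) = 504$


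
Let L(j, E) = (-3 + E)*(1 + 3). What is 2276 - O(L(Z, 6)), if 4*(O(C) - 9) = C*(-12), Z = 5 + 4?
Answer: 2303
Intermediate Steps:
Z = 9
L(j, E) = -12 + 4*E (L(j, E) = (-3 + E)*4 = -12 + 4*E)
O(C) = 9 - 3*C (O(C) = 9 + (C*(-12))/4 = 9 + (-12*C)/4 = 9 - 3*C)
2276 - O(L(Z, 6)) = 2276 - (9 - 3*(-12 + 4*6)) = 2276 - (9 - 3*(-12 + 24)) = 2276 - (9 - 3*12) = 2276 - (9 - 36) = 2276 - 1*(-27) = 2276 + 27 = 2303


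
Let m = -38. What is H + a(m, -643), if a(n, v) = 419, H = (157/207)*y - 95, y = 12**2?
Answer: 9964/23 ≈ 433.22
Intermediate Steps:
y = 144
H = 327/23 (H = (157/207)*144 - 95 = 2512/23 - 95 = 327/23 ≈ 14.217)
H + a(m, -643) = 327/23 + 419 = 9964/23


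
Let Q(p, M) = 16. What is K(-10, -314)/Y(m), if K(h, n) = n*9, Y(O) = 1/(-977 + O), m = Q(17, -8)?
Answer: 2715786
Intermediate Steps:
m = 16
K(h, n) = 9*n
K(-10, -314)/Y(m) = (9*(-314))/(1/(-977 + 16)) = -2826/(1/(-961)) = -2826/(-1/961) = -2826*(-961) = 2715786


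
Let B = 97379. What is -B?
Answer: -97379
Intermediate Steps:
-B = -1*97379 = -97379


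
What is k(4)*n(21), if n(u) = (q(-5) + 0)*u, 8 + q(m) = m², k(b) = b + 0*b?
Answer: 1428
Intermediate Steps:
k(b) = b (k(b) = b + 0 = b)
q(m) = -8 + m²
n(u) = 17*u (n(u) = ((-8 + (-5)²) + 0)*u = ((-8 + 25) + 0)*u = (17 + 0)*u = 17*u)
k(4)*n(21) = 4*(17*21) = 4*357 = 1428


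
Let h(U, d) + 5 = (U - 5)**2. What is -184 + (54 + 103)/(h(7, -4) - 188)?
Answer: -34933/189 ≈ -184.83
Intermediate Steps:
h(U, d) = -5 + (-5 + U)**2 (h(U, d) = -5 + (U - 5)**2 = -5 + (-5 + U)**2)
-184 + (54 + 103)/(h(7, -4) - 188) = -184 + (54 + 103)/((-5 + (-5 + 7)**2) - 188) = -184 + 157/((-5 + 2**2) - 188) = -184 + 157/((-5 + 4) - 188) = -184 + 157/(-1 - 188) = -184 + 157/(-189) = -184 + 157*(-1/189) = -184 - 157/189 = -34933/189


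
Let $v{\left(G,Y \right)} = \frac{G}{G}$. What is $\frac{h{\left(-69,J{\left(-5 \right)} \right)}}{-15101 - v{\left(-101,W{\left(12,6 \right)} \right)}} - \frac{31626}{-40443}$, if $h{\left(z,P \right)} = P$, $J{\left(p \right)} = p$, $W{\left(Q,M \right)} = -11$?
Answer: $\frac{159272689}{203590062} \approx 0.78232$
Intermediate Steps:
$v{\left(G,Y \right)} = 1$
$\frac{h{\left(-69,J{\left(-5 \right)} \right)}}{-15101 - v{\left(-101,W{\left(12,6 \right)} \right)}} - \frac{31626}{-40443} = - \frac{5}{-15101 - 1} - \frac{31626}{-40443} = - \frac{5}{-15101 - 1} - - \frac{10542}{13481} = - \frac{5}{-15102} + \frac{10542}{13481} = \left(-5\right) \left(- \frac{1}{15102}\right) + \frac{10542}{13481} = \frac{5}{15102} + \frac{10542}{13481} = \frac{159272689}{203590062}$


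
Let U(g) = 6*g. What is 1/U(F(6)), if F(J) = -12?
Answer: -1/72 ≈ -0.013889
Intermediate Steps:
1/U(F(6)) = 1/(6*(-12)) = 1/(-72) = -1/72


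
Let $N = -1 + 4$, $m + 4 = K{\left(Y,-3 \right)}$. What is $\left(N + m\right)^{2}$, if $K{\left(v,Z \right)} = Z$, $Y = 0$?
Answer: $16$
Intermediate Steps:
$m = -7$ ($m = -4 - 3 = -7$)
$N = 3$
$\left(N + m\right)^{2} = \left(3 - 7\right)^{2} = \left(-4\right)^{2} = 16$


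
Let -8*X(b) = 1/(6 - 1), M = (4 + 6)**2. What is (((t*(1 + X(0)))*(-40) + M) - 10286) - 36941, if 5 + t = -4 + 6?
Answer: -47010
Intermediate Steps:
t = -3 (t = -5 + (-4 + 6) = -5 + 2 = -3)
M = 100 (M = 10**2 = 100)
X(b) = -1/40 (X(b) = -1/(8*(6 - 1)) = -1/8/5 = -1/8*1/5 = -1/40)
(((t*(1 + X(0)))*(-40) + M) - 10286) - 36941 = ((-3*(1 - 1/40)*(-40) + 100) - 10286) - 36941 = ((-3*39/40*(-40) + 100) - 10286) - 36941 = ((-117/40*(-40) + 100) - 10286) - 36941 = ((117 + 100) - 10286) - 36941 = (217 - 10286) - 36941 = -10069 - 36941 = -47010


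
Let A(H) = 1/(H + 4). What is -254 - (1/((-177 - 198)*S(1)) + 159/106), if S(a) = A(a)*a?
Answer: -38323/150 ≈ -255.49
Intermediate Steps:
A(H) = 1/(4 + H)
S(a) = a/(4 + a)
-254 - (1/((-177 - 198)*S(1)) + 159/106) = -254 - (1/((-177 - 198)*((1/(4 + 1)))) + 159/106) = -254 - (1/((-375)*((1/5))) + 159*(1/106)) = -254 - (-1/(375*(1*(⅕))) + 3/2) = -254 - (-1/(375*⅕) + 3/2) = -254 - (-1/375*5 + 3/2) = -254 - (-1/75 + 3/2) = -254 - 1*223/150 = -254 - 223/150 = -38323/150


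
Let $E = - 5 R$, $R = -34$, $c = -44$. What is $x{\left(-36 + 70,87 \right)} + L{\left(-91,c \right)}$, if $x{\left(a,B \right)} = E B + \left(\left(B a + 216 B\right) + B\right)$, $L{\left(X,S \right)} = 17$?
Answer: $36644$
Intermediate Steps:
$E = 170$ ($E = \left(-5\right) \left(-34\right) = 170$)
$x{\left(a,B \right)} = 387 B + B a$ ($x{\left(a,B \right)} = 170 B + \left(\left(B a + 216 B\right) + B\right) = 170 B + \left(\left(216 B + B a\right) + B\right) = 170 B + \left(217 B + B a\right) = 387 B + B a$)
$x{\left(-36 + 70,87 \right)} + L{\left(-91,c \right)} = 87 \left(387 + \left(-36 + 70\right)\right) + 17 = 87 \left(387 + 34\right) + 17 = 87 \cdot 421 + 17 = 36627 + 17 = 36644$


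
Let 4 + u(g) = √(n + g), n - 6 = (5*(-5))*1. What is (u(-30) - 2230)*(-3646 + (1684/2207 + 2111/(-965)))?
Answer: 17353981525398/2129755 - 54376844529*I/2129755 ≈ 8.1483e+6 - 25532.0*I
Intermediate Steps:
n = -19 (n = 6 + (5*(-5))*1 = 6 - 25*1 = 6 - 25 = -19)
u(g) = -4 + √(-19 + g)
(u(-30) - 2230)*(-3646 + (1684/2207 + 2111/(-965))) = ((-4 + √(-19 - 30)) - 2230)*(-3646 + (1684/2207 + 2111/(-965))) = ((-4 + √(-49)) - 2230)*(-3646 + (1684*(1/2207) + 2111*(-1/965))) = ((-4 + 7*I) - 2230)*(-3646 + (1684/2207 - 2111/965)) = (-2234 + 7*I)*(-3646 - 3033917/2129755) = (-2234 + 7*I)*(-7768120647/2129755) = 17353981525398/2129755 - 54376844529*I/2129755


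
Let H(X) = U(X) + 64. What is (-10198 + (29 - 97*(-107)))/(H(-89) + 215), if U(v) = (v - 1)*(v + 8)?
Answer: 70/2523 ≈ 0.027745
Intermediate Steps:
U(v) = (-1 + v)*(8 + v)
H(X) = 56 + X**2 + 7*X (H(X) = (-8 + X**2 + 7*X) + 64 = 56 + X**2 + 7*X)
(-10198 + (29 - 97*(-107)))/(H(-89) + 215) = (-10198 + (29 - 97*(-107)))/((56 + (-89)**2 + 7*(-89)) + 215) = (-10198 + (29 + 10379))/((56 + 7921 - 623) + 215) = (-10198 + 10408)/(7354 + 215) = 210/7569 = 210*(1/7569) = 70/2523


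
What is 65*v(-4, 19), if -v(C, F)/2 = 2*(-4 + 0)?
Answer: 1040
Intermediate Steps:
v(C, F) = 16 (v(C, F) = -4*(-4 + 0) = -4*(-4) = -2*(-8) = 16)
65*v(-4, 19) = 65*16 = 1040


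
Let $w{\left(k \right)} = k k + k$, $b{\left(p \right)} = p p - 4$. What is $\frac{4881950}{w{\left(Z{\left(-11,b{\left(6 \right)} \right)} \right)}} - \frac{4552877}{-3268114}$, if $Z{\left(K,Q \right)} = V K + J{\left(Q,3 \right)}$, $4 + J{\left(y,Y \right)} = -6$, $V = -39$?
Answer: $\frac{418899610919}{14378067543} \approx 29.135$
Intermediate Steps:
$J{\left(y,Y \right)} = -10$ ($J{\left(y,Y \right)} = -4 - 6 = -10$)
$b{\left(p \right)} = -4 + p^{2}$ ($b{\left(p \right)} = p^{2} - 4 = -4 + p^{2}$)
$Z{\left(K,Q \right)} = -10 - 39 K$ ($Z{\left(K,Q \right)} = - 39 K - 10 = -10 - 39 K$)
$w{\left(k \right)} = k + k^{2}$ ($w{\left(k \right)} = k^{2} + k = k + k^{2}$)
$\frac{4881950}{w{\left(Z{\left(-11,b{\left(6 \right)} \right)} \right)}} - \frac{4552877}{-3268114} = \frac{4881950}{\left(-10 - -429\right) \left(1 - -419\right)} - \frac{4552877}{-3268114} = \frac{4881950}{\left(-10 + 429\right) \left(1 + \left(-10 + 429\right)\right)} - - \frac{4552877}{3268114} = \frac{4881950}{419 \left(1 + 419\right)} + \frac{4552877}{3268114} = \frac{4881950}{419 \cdot 420} + \frac{4552877}{3268114} = \frac{4881950}{175980} + \frac{4552877}{3268114} = 4881950 \cdot \frac{1}{175980} + \frac{4552877}{3268114} = \frac{488195}{17598} + \frac{4552877}{3268114} = \frac{418899610919}{14378067543}$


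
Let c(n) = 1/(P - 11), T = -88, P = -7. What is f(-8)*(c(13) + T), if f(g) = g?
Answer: 6340/9 ≈ 704.44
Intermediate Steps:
c(n) = -1/18 (c(n) = 1/(-7 - 11) = 1/(-18) = -1/18)
f(-8)*(c(13) + T) = -8*(-1/18 - 88) = -8*(-1585/18) = 6340/9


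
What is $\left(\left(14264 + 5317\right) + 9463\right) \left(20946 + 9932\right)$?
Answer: $896820632$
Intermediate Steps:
$\left(\left(14264 + 5317\right) + 9463\right) \left(20946 + 9932\right) = \left(19581 + 9463\right) 30878 = 29044 \cdot 30878 = 896820632$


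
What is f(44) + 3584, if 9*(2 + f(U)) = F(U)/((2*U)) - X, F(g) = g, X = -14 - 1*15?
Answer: 64535/18 ≈ 3585.3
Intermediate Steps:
X = -29 (X = -14 - 15 = -29)
f(U) = 23/18 (f(U) = -2 + (U/((2*U)) - 1*(-29))/9 = -2 + (U*(1/(2*U)) + 29)/9 = -2 + (1/2 + 29)/9 = -2 + (1/9)*(59/2) = -2 + 59/18 = 23/18)
f(44) + 3584 = 23/18 + 3584 = 64535/18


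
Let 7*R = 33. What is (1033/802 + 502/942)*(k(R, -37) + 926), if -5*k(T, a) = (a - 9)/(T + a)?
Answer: 23984192167/14228282 ≈ 1685.7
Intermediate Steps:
R = 33/7 (R = (⅐)*33 = 33/7 ≈ 4.7143)
k(T, a) = -(-9 + a)/(5*(T + a)) (k(T, a) = -(a - 9)/(5*(T + a)) = -(-9 + a)/(5*(T + a)))
(1033/802 + 502/942)*(k(R, -37) + 926) = (1033/802 + 502/942)*((9 - 1*(-37))/(5*(33/7 - 37)) + 926) = (1033*(1/802) + 502*(1/942))*((9 + 37)/(5*(-226/7)) + 926) = (1033/802 + 251/471)*((⅕)*(-7/226)*46 + 926) = 687845*(-161/565 + 926)/377742 = (687845/377742)*(523029/565) = 23984192167/14228282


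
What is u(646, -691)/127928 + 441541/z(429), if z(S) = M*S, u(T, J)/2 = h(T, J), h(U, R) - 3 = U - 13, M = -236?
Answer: -7044584335/1618992804 ≈ -4.3512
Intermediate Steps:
h(U, R) = -10 + U (h(U, R) = 3 + (U - 13) = 3 + (-13 + U) = -10 + U)
u(T, J) = -20 + 2*T (u(T, J) = 2*(-10 + T) = -20 + 2*T)
z(S) = -236*S
u(646, -691)/127928 + 441541/z(429) = (-20 + 2*646)/127928 + 441541/((-236*429)) = (-20 + 1292)*(1/127928) + 441541/(-101244) = 1272*(1/127928) + 441541*(-1/101244) = 159/15991 - 441541/101244 = -7044584335/1618992804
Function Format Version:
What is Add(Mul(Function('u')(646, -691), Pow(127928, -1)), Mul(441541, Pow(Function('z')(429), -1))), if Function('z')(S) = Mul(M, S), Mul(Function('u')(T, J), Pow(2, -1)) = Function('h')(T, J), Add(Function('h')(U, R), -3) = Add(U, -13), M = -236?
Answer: Rational(-7044584335, 1618992804) ≈ -4.3512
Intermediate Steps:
Function('h')(U, R) = Add(-10, U) (Function('h')(U, R) = Add(3, Add(U, -13)) = Add(3, Add(-13, U)) = Add(-10, U))
Function('u')(T, J) = Add(-20, Mul(2, T)) (Function('u')(T, J) = Mul(2, Add(-10, T)) = Add(-20, Mul(2, T)))
Function('z')(S) = Mul(-236, S)
Add(Mul(Function('u')(646, -691), Pow(127928, -1)), Mul(441541, Pow(Function('z')(429), -1))) = Add(Mul(Add(-20, Mul(2, 646)), Pow(127928, -1)), Mul(441541, Pow(Mul(-236, 429), -1))) = Add(Mul(Add(-20, 1292), Rational(1, 127928)), Mul(441541, Pow(-101244, -1))) = Add(Mul(1272, Rational(1, 127928)), Mul(441541, Rational(-1, 101244))) = Add(Rational(159, 15991), Rational(-441541, 101244)) = Rational(-7044584335, 1618992804)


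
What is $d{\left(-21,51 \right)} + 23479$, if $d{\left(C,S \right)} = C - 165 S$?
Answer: $15043$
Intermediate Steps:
$d{\left(-21,51 \right)} + 23479 = \left(-21 - 8415\right) + 23479 = -8436 + 23479 = 15043$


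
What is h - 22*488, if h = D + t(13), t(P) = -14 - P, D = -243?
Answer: -11006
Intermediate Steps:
h = -270 (h = -243 + (-14 - 1*13) = -243 + (-14 - 13) = -243 - 27 = -270)
h - 22*488 = -270 - 22*488 = -270 - 10736 = -11006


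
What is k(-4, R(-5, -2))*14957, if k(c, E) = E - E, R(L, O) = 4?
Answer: 0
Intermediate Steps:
k(c, E) = 0
k(-4, R(-5, -2))*14957 = 0*14957 = 0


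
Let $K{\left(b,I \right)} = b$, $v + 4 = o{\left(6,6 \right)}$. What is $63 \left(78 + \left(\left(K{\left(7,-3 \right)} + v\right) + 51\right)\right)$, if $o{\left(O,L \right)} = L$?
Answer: $8694$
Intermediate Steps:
$v = 2$ ($v = -4 + 6 = 2$)
$63 \left(78 + \left(\left(K{\left(7,-3 \right)} + v\right) + 51\right)\right) = 63 \left(78 + \left(\left(7 + 2\right) + 51\right)\right) = 63 \left(78 + \left(9 + 51\right)\right) = 63 \left(78 + 60\right) = 63 \cdot 138 = 8694$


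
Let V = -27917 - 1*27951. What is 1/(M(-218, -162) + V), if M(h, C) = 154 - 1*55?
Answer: -1/55769 ≈ -1.7931e-5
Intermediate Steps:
M(h, C) = 99 (M(h, C) = 154 - 55 = 99)
V = -55868 (V = -27917 - 27951 = -55868)
1/(M(-218, -162) + V) = 1/(99 - 55868) = 1/(-55769) = -1/55769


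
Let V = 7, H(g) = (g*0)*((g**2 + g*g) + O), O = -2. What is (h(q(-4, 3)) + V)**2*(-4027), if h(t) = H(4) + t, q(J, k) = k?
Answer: -402700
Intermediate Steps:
H(g) = 0 (H(g) = (g*0)*((g**2 + g*g) - 2) = 0*((g**2 + g**2) - 2) = 0*(2*g**2 - 2) = 0*(-2 + 2*g**2) = 0)
h(t) = t (h(t) = 0 + t = t)
(h(q(-4, 3)) + V)**2*(-4027) = (3 + 7)**2*(-4027) = 10**2*(-4027) = 100*(-4027) = -402700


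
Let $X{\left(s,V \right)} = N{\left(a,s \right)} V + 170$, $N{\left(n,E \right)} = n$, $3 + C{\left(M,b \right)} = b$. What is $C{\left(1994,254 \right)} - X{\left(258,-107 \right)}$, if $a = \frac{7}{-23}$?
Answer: $\frac{1114}{23} \approx 48.435$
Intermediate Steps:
$C{\left(M,b \right)} = -3 + b$
$a = - \frac{7}{23}$ ($a = 7 \left(- \frac{1}{23}\right) = - \frac{7}{23} \approx -0.30435$)
$X{\left(s,V \right)} = 170 - \frac{7 V}{23}$ ($X{\left(s,V \right)} = - \frac{7 V}{23} + 170 = 170 - \frac{7 V}{23}$)
$C{\left(1994,254 \right)} - X{\left(258,-107 \right)} = \left(-3 + 254\right) - \left(170 - - \frac{749}{23}\right) = 251 - \left(170 + \frac{749}{23}\right) = 251 - \frac{4659}{23} = \frac{1114}{23}$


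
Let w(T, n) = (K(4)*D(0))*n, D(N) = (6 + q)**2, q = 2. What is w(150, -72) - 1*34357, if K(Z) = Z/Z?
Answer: -38965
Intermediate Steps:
K(Z) = 1
D(N) = 64 (D(N) = (6 + 2)**2 = 8**2 = 64)
w(T, n) = 64*n (w(T, n) = (1*64)*n = 64*n)
w(150, -72) - 1*34357 = 64*(-72) - 1*34357 = -4608 - 34357 = -38965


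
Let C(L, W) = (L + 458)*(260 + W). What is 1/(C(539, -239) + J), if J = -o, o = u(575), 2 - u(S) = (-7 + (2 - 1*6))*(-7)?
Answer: 1/21012 ≈ 4.7592e-5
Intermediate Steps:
u(S) = -75 (u(S) = 2 - (-7 + (2 - 1*6))*(-7) = 2 - (-7 + (2 - 6))*(-7) = 2 - (-7 - 4)*(-7) = 2 - (-11)*(-7) = 2 - 1*77 = 2 - 77 = -75)
C(L, W) = (260 + W)*(458 + L) (C(L, W) = (458 + L)*(260 + W) = (260 + W)*(458 + L))
o = -75
J = 75 (J = -1*(-75) = 75)
1/(C(539, -239) + J) = 1/((119080 + 260*539 + 458*(-239) + 539*(-239)) + 75) = 1/((119080 + 140140 - 109462 - 128821) + 75) = 1/(20937 + 75) = 1/21012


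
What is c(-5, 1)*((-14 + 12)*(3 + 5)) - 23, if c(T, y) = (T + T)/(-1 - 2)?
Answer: -229/3 ≈ -76.333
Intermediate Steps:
c(T, y) = -2*T/3 (c(T, y) = (2*T)/(-3) = (2*T)*(-1/3) = -2*T/3)
c(-5, 1)*((-14 + 12)*(3 + 5)) - 23 = (-2/3*(-5))*((-14 + 12)*(3 + 5)) - 23 = 10*(-2*8)/3 - 23 = (10/3)*(-16) - 23 = -160/3 - 23 = -229/3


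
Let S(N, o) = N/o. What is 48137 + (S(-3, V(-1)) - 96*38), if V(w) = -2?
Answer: 88981/2 ≈ 44491.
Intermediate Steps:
48137 + (S(-3, V(-1)) - 96*38) = 48137 + (-3/(-2) - 96*38) = 48137 + (-3*(-½) - 3648) = 48137 + (3/2 - 3648) = 48137 - 7293/2 = 88981/2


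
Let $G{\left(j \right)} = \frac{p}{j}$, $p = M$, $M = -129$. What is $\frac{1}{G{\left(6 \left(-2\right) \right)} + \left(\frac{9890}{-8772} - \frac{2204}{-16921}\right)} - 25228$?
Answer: $- \frac{849310766008}{33665539} \approx -25228.0$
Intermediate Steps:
$p = -129$
$G{\left(j \right)} = - \frac{129}{j}$
$\frac{1}{G{\left(6 \left(-2\right) \right)} + \left(\frac{9890}{-8772} - \frac{2204}{-16921}\right)} - 25228 = \frac{1}{- \frac{129}{6 \left(-2\right)} + \left(\frac{9890}{-8772} - \frac{2204}{-16921}\right)} - 25228 = \frac{1}{- \frac{129}{-12} + \left(9890 \left(- \frac{1}{8772}\right) - - \frac{2204}{16921}\right)} - 25228 = \frac{1}{\left(-129\right) \left(- \frac{1}{12}\right) + \left(- \frac{115}{102} + \frac{2204}{16921}\right)} - 25228 = \frac{1}{\frac{43}{4} - \frac{1721107}{1725942}} - 25228 = \frac{1}{\frac{33665539}{3451884}} - 25228 = \frac{3451884}{33665539} - 25228 = - \frac{849310766008}{33665539}$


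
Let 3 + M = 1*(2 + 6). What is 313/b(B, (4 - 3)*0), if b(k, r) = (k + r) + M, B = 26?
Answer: 313/31 ≈ 10.097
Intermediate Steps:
M = 5 (M = -3 + 1*(2 + 6) = -3 + 1*8 = -3 + 8 = 5)
b(k, r) = 5 + k + r (b(k, r) = (k + r) + 5 = 5 + k + r)
313/b(B, (4 - 3)*0) = 313/(5 + 26 + (4 - 3)*0) = 313/(5 + 26 + 1*0) = 313/(5 + 26 + 0) = 313/31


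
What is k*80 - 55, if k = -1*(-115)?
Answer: 9145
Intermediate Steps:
k = 115
k*80 - 55 = 115*80 - 55 = 9200 - 55 = 9145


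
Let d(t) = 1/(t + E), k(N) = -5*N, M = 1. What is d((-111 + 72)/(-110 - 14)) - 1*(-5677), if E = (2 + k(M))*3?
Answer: 6114005/1077 ≈ 5676.9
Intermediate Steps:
E = -9 (E = (2 - 5*1)*3 = (2 - 5)*3 = -3*3 = -9)
d(t) = 1/(-9 + t) (d(t) = 1/(t - 9) = 1/(-9 + t))
d((-111 + 72)/(-110 - 14)) - 1*(-5677) = 1/(-9 + (-111 + 72)/(-110 - 14)) - 1*(-5677) = 1/(-9 - 39/(-124)) + 5677 = 1/(-9 - 39*(-1/124)) + 5677 = 1/(-9 + 39/124) + 5677 = 1/(-1077/124) + 5677 = -124/1077 + 5677 = 6114005/1077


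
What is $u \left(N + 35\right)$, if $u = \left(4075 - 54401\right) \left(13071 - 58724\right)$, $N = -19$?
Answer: $36760526048$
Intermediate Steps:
$u = 2297532878$ ($u = \left(-50326\right) \left(-45653\right) = 2297532878$)
$u \left(N + 35\right) = 2297532878 \left(-19 + 35\right) = 2297532878 \cdot 16 = 36760526048$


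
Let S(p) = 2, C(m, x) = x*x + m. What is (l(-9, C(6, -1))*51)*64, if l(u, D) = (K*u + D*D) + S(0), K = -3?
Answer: 254592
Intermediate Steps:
C(m, x) = m + x² (C(m, x) = x² + m = m + x²)
l(u, D) = 2 + D² - 3*u (l(u, D) = (-3*u + D*D) + 2 = (-3*u + D²) + 2 = (D² - 3*u) + 2 = 2 + D² - 3*u)
(l(-9, C(6, -1))*51)*64 = ((2 + (6 + (-1)²)² - 3*(-9))*51)*64 = ((2 + (6 + 1)² + 27)*51)*64 = ((2 + 7² + 27)*51)*64 = ((2 + 49 + 27)*51)*64 = (78*51)*64 = 3978*64 = 254592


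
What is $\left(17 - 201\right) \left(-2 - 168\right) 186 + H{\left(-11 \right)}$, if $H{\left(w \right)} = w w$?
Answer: $5818201$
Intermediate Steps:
$H{\left(w \right)} = w^{2}$
$\left(17 - 201\right) \left(-2 - 168\right) 186 + H{\left(-11 \right)} = \left(17 - 201\right) \left(-2 - 168\right) 186 + \left(-11\right)^{2} = \left(-184\right) \left(-170\right) 186 + 121 = 31280 \cdot 186 + 121 = 5818080 + 121 = 5818201$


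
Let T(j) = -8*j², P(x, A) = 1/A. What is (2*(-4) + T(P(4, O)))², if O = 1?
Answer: 256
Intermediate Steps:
(2*(-4) + T(P(4, O)))² = (2*(-4) - 8*(1/1)²)² = (-8 - 8*1²)² = (-8 - 8*1)² = (-8 - 8)² = (-16)² = 256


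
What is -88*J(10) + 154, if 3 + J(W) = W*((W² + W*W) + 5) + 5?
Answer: -180422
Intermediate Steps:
J(W) = 2 + W*(5 + 2*W²) (J(W) = -3 + (W*((W² + W*W) + 5) + 5) = -3 + (W*((W² + W²) + 5) + 5) = -3 + (W*(2*W² + 5) + 5) = -3 + (W*(5 + 2*W²) + 5) = -3 + (5 + W*(5 + 2*W²)) = 2 + W*(5 + 2*W²))
-88*J(10) + 154 = -88*(2 + 2*10³ + 5*10) + 154 = -88*(2 + 2*1000 + 50) + 154 = -88*(2 + 2000 + 50) + 154 = -88*2052 + 154 = -180576 + 154 = -180422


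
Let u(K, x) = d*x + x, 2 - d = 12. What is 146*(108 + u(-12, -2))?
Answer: 18396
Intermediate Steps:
d = -10 (d = 2 - 1*12 = 2 - 12 = -10)
u(K, x) = -9*x (u(K, x) = -10*x + x = -9*x)
146*(108 + u(-12, -2)) = 146*(108 - 9*(-2)) = 146*(108 + 18) = 146*126 = 18396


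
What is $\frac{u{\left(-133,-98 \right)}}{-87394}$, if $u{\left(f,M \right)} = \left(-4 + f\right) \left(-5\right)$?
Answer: $- \frac{685}{87394} \approx -0.0078381$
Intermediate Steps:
$u{\left(f,M \right)} = 20 - 5 f$
$\frac{u{\left(-133,-98 \right)}}{-87394} = \frac{20 - -665}{-87394} = \left(20 + 665\right) \left(- \frac{1}{87394}\right) = 685 \left(- \frac{1}{87394}\right) = - \frac{685}{87394}$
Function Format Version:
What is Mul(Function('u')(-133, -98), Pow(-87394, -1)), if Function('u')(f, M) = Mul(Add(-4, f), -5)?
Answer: Rational(-685, 87394) ≈ -0.0078381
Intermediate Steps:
Function('u')(f, M) = Add(20, Mul(-5, f))
Mul(Function('u')(-133, -98), Pow(-87394, -1)) = Mul(Add(20, Mul(-5, -133)), Pow(-87394, -1)) = Mul(Add(20, 665), Rational(-1, 87394)) = Mul(685, Rational(-1, 87394)) = Rational(-685, 87394)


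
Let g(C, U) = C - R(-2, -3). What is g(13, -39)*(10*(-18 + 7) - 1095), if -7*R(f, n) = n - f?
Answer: -108450/7 ≈ -15493.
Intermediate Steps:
R(f, n) = -n/7 + f/7 (R(f, n) = -(n - f)/7 = -n/7 + f/7)
g(C, U) = -⅐ + C (g(C, U) = C - (-⅐*(-3) + (⅐)*(-2)) = C - (3/7 - 2/7) = C - 1*⅐ = C - ⅐ = -⅐ + C)
g(13, -39)*(10*(-18 + 7) - 1095) = (-⅐ + 13)*(10*(-18 + 7) - 1095) = 90*(10*(-11) - 1095)/7 = 90*(-110 - 1095)/7 = (90/7)*(-1205) = -108450/7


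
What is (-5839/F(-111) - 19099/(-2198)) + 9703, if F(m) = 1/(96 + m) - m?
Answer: 17663859861/1828736 ≈ 9659.0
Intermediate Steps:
(-5839/F(-111) - 19099/(-2198)) + 9703 = (-5839*(96 - 111)/(1 - 1*(-111)**2 - 96*(-111)) - 19099/(-2198)) + 9703 = (-5839*(-15/(1 - 1*12321 + 10656)) - 19099*(-1/2198)) + 9703 = (-5839*(-15/(1 - 12321 + 10656)) + 19099/2198) + 9703 = (-5839/((-1/15*(-1664))) + 19099/2198) + 9703 = (-5839/1664/15 + 19099/2198) + 9703 = (-5839*15/1664 + 19099/2198) + 9703 = (-87585/1664 + 19099/2198) + 9703 = -80365547/1828736 + 9703 = 17663859861/1828736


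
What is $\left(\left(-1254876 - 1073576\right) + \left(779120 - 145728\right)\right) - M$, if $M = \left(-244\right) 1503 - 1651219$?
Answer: $322891$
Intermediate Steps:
$M = -2017951$ ($M = -366732 - 1651219 = -2017951$)
$\left(\left(-1254876 - 1073576\right) + \left(779120 - 145728\right)\right) - M = \left(\left(-1254876 - 1073576\right) + \left(779120 - 145728\right)\right) - -2017951 = \left(-2328452 + 633392\right) + 2017951 = -1695060 + 2017951 = 322891$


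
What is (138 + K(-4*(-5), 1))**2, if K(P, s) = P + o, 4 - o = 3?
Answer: 25281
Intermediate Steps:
o = 1 (o = 4 - 1*3 = 4 - 3 = 1)
K(P, s) = 1 + P (K(P, s) = P + 1 = 1 + P)
(138 + K(-4*(-5), 1))**2 = (138 + (1 - 4*(-5)))**2 = (138 + (1 + 20))**2 = (138 + 21)**2 = 159**2 = 25281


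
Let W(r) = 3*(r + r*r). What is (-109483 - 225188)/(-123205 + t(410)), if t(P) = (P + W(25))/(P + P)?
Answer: 13721511/5051287 ≈ 2.7164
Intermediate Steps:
W(r) = 3*r + 3*r² (W(r) = 3*(r + r²) = 3*r + 3*r²)
t(P) = (1950 + P)/(2*P) (t(P) = (P + 3*25*(1 + 25))/(P + P) = (P + 3*25*26)/((2*P)) = (P + 1950)*(1/(2*P)) = (1950 + P)*(1/(2*P)) = (1950 + P)/(2*P))
(-109483 - 225188)/(-123205 + t(410)) = (-109483 - 225188)/(-123205 + (½)*(1950 + 410)/410) = -334671/(-123205 + (½)*(1/410)*2360) = -334671/(-123205 + 118/41) = -334671/(-5051287/41) = -334671*(-41/5051287) = 13721511/5051287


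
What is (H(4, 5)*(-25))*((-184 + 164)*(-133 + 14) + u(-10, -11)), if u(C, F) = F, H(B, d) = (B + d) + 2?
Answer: -651475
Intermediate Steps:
H(B, d) = 2 + B + d
(H(4, 5)*(-25))*((-184 + 164)*(-133 + 14) + u(-10, -11)) = ((2 + 4 + 5)*(-25))*((-184 + 164)*(-133 + 14) - 11) = (11*(-25))*(-20*(-119) - 11) = -275*(2380 - 11) = -275*2369 = -651475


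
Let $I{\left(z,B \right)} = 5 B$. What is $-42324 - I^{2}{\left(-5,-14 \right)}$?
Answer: $-47224$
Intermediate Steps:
$-42324 - I^{2}{\left(-5,-14 \right)} = -42324 - \left(5 \left(-14\right)\right)^{2} = -42324 - \left(-70\right)^{2} = -42324 - 4900 = -47224$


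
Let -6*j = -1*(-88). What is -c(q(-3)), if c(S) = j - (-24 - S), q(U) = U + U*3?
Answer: 8/3 ≈ 2.6667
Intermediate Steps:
j = -44/3 (j = -(-1)*(-88)/6 = -⅙*88 = -44/3 ≈ -14.667)
q(U) = 4*U (q(U) = U + 3*U = 4*U)
c(S) = 28/3 + S (c(S) = -44/3 - (-24 - S) = -44/3 + (24 + S) = 28/3 + S)
-c(q(-3)) = -(28/3 + 4*(-3)) = -(28/3 - 12) = -1*(-8/3) = 8/3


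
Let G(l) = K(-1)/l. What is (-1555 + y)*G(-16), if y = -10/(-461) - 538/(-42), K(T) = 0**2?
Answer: 0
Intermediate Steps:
K(T) = 0
y = 124219/9681 (y = -10*(-1/461) - 538*(-1/42) = 10/461 + 269/21 = 124219/9681 ≈ 12.831)
G(l) = 0 (G(l) = 0/l = 0)
(-1555 + y)*G(-16) = (-1555 + 124219/9681)*0 = -14929736/9681*0 = 0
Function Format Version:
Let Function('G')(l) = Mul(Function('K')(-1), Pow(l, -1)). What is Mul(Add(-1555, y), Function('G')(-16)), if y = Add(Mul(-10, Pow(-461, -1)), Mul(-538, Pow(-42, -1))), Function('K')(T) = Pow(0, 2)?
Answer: 0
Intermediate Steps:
Function('K')(T) = 0
y = Rational(124219, 9681) (y = Add(Mul(-10, Rational(-1, 461)), Mul(-538, Rational(-1, 42))) = Add(Rational(10, 461), Rational(269, 21)) = Rational(124219, 9681) ≈ 12.831)
Function('G')(l) = 0 (Function('G')(l) = Mul(0, Pow(l, -1)) = 0)
Mul(Add(-1555, y), Function('G')(-16)) = Mul(Add(-1555, Rational(124219, 9681)), 0) = Mul(Rational(-14929736, 9681), 0) = 0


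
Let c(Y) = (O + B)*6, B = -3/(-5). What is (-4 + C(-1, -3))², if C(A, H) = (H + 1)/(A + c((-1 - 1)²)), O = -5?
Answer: 289444/18769 ≈ 15.421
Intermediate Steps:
B = ⅗ (B = -3*(-⅕) = ⅗ ≈ 0.60000)
c(Y) = -132/5 (c(Y) = (-5 + ⅗)*6 = -22/5*6 = -132/5)
C(A, H) = (1 + H)/(-132/5 + A) (C(A, H) = (H + 1)/(A - 132/5) = (1 + H)/(-132/5 + A))
(-4 + C(-1, -3))² = (-4 + 5*(1 - 3)/(-132 + 5*(-1)))² = (-4 + 5*(-2)/(-132 - 5))² = (-4 + 5*(-2)/(-137))² = (-4 + 5*(-1/137)*(-2))² = (-4 + 10/137)² = (-538/137)² = 289444/18769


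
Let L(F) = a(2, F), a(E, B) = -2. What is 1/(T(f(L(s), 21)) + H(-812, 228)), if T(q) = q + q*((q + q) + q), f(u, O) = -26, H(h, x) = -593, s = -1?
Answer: 1/1409 ≈ 0.00070972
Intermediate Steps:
L(F) = -2
T(q) = q + 3*q² (T(q) = q + q*(2*q + q) = q + q*(3*q) = q + 3*q²)
1/(T(f(L(s), 21)) + H(-812, 228)) = 1/(-26*(1 + 3*(-26)) - 593) = 1/(-26*(1 - 78) - 593) = 1/(-26*(-77) - 593) = 1/(2002 - 593) = 1/1409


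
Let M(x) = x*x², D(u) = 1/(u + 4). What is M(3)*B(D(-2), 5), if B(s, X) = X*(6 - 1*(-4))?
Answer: 1350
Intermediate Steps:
D(u) = 1/(4 + u)
B(s, X) = 10*X (B(s, X) = X*(6 + 4) = X*10 = 10*X)
M(x) = x³
M(3)*B(D(-2), 5) = 3³*(10*5) = 27*50 = 1350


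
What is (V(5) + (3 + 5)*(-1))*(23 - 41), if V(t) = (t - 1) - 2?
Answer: 108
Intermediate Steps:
V(t) = -3 + t (V(t) = (-1 + t) - 2 = -3 + t)
(V(5) + (3 + 5)*(-1))*(23 - 41) = ((-3 + 5) + (3 + 5)*(-1))*(23 - 41) = (2 + 8*(-1))*(-18) = (2 - 8)*(-18) = -6*(-18) = 108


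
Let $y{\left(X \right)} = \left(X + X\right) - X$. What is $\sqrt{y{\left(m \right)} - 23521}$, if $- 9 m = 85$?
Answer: $\frac{i \sqrt{211774}}{3} \approx 153.4 i$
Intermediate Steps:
$m = - \frac{85}{9}$ ($m = \left(- \frac{1}{9}\right) 85 = - \frac{85}{9} \approx -9.4444$)
$y{\left(X \right)} = X$ ($y{\left(X \right)} = 2 X - X = X$)
$\sqrt{y{\left(m \right)} - 23521} = \sqrt{- \frac{85}{9} - 23521} = \sqrt{- \frac{211774}{9}} = \frac{i \sqrt{211774}}{3}$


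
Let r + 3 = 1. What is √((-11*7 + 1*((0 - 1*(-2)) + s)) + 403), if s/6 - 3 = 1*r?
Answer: √334 ≈ 18.276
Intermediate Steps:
r = -2 (r = -3 + 1 = -2)
s = 6 (s = 18 + 6*(1*(-2)) = 18 + 6*(-2) = 18 - 12 = 6)
√((-11*7 + 1*((0 - 1*(-2)) + s)) + 403) = √((-11*7 + 1*((0 - 1*(-2)) + 6)) + 403) = √((-77 + 1*((0 + 2) + 6)) + 403) = √((-77 + 1*(2 + 6)) + 403) = √((-77 + 1*8) + 403) = √((-77 + 8) + 403) = √(-69 + 403) = √334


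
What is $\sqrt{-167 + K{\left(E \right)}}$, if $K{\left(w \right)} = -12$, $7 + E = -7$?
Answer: $i \sqrt{179} \approx 13.379 i$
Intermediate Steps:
$E = -14$ ($E = -7 - 7 = -14$)
$\sqrt{-167 + K{\left(E \right)}} = \sqrt{-167 - 12} = \sqrt{-179} = i \sqrt{179}$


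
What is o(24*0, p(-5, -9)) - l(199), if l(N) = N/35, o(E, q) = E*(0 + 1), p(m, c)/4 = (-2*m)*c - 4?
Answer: -199/35 ≈ -5.6857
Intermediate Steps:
p(m, c) = -16 - 8*c*m (p(m, c) = 4*((-2*m)*c - 4) = 4*(-2*c*m - 4) = 4*(-4 - 2*c*m) = -16 - 8*c*m)
o(E, q) = E (o(E, q) = E*1 = E)
l(N) = N/35 (l(N) = N*(1/35) = N/35)
o(24*0, p(-5, -9)) - l(199) = 24*0 - 199/35 = 0 - 1*199/35 = 0 - 199/35 = -199/35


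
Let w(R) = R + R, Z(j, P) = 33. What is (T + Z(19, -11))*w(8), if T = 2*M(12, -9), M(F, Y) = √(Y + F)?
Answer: 528 + 32*√3 ≈ 583.43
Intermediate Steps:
M(F, Y) = √(F + Y)
w(R) = 2*R
T = 2*√3 (T = 2*√(12 - 9) = 2*√3 ≈ 3.4641)
(T + Z(19, -11))*w(8) = (2*√3 + 33)*(2*8) = (33 + 2*√3)*16 = 528 + 32*√3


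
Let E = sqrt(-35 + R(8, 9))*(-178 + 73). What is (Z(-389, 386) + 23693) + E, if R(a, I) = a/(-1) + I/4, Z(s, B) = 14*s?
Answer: 18247 - 105*I*sqrt(163)/2 ≈ 18247.0 - 670.28*I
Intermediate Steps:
R(a, I) = -a + I/4 (R(a, I) = a*(-1) + I*(1/4) = -a + I/4)
E = -105*I*sqrt(163)/2 (E = sqrt(-35 + (-1*8 + (1/4)*9))*(-178 + 73) = sqrt(-35 + (-8 + 9/4))*(-105) = sqrt(-35 - 23/4)*(-105) = sqrt(-163/4)*(-105) = (I*sqrt(163)/2)*(-105) = -105*I*sqrt(163)/2 ≈ -670.28*I)
(Z(-389, 386) + 23693) + E = (14*(-389) + 23693) - 105*I*sqrt(163)/2 = (-5446 + 23693) - 105*I*sqrt(163)/2 = 18247 - 105*I*sqrt(163)/2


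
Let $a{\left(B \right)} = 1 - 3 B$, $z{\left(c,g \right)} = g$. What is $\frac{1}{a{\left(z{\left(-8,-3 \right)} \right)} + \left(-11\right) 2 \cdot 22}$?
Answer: $- \frac{1}{474} \approx -0.0021097$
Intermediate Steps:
$\frac{1}{a{\left(z{\left(-8,-3 \right)} \right)} + \left(-11\right) 2 \cdot 22} = \frac{1}{\left(1 - -9\right) + \left(-11\right) 2 \cdot 22} = \frac{1}{\left(1 + 9\right) - 484} = \frac{1}{10 - 484} = \frac{1}{-474} = - \frac{1}{474}$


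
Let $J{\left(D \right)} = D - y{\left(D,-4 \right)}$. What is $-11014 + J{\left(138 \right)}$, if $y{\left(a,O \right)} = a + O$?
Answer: $-11010$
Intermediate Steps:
$y{\left(a,O \right)} = O + a$
$J{\left(D \right)} = 4$ ($J{\left(D \right)} = D - \left(-4 + D\right) = 4$)
$-11014 + J{\left(138 \right)} = -11014 + 4 = -11010$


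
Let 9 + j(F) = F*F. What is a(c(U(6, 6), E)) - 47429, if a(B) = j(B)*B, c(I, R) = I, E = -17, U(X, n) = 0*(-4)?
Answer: -47429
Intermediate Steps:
U(X, n) = 0
j(F) = -9 + F² (j(F) = -9 + F*F = -9 + F²)
a(B) = B*(-9 + B²) (a(B) = (-9 + B²)*B = B*(-9 + B²))
a(c(U(6, 6), E)) - 47429 = 0*(-9 + 0²) - 47429 = 0*(-9 + 0) - 47429 = 0*(-9) - 47429 = 0 - 47429 = -47429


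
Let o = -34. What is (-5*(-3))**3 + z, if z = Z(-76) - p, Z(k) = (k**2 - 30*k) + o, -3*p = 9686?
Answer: 43877/3 ≈ 14626.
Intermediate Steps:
p = -9686/3 (p = -1/3*9686 = -9686/3 ≈ -3228.7)
Z(k) = -34 + k**2 - 30*k (Z(k) = (k**2 - 30*k) - 34 = -34 + k**2 - 30*k)
z = 33752/3 (z = (-34 + (-76)**2 - 30*(-76)) - 1*(-9686/3) = (-34 + 5776 + 2280) + 9686/3 = 8022 + 9686/3 = 33752/3 ≈ 11251.)
(-5*(-3))**3 + z = (-5*(-3))**3 + 33752/3 = 15**3 + 33752/3 = 3375 + 33752/3 = 43877/3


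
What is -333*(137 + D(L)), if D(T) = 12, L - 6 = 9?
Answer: -49617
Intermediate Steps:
L = 15 (L = 6 + 9 = 15)
-333*(137 + D(L)) = -333*(137 + 12) = -333*149 = -49617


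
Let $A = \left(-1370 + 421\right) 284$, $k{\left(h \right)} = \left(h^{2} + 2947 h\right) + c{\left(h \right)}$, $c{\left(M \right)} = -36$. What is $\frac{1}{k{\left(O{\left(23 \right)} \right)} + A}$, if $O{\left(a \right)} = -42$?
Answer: $- \frac{1}{391562} \approx -2.5539 \cdot 10^{-6}$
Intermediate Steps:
$k{\left(h \right)} = -36 + h^{2} + 2947 h$ ($k{\left(h \right)} = \left(h^{2} + 2947 h\right) - 36 = -36 + h^{2} + 2947 h$)
$A = -269516$ ($A = \left(-949\right) 284 = -269516$)
$\frac{1}{k{\left(O{\left(23 \right)} \right)} + A} = \frac{1}{\left(-36 + \left(-42\right)^{2} + 2947 \left(-42\right)\right) - 269516} = \frac{1}{\left(-36 + 1764 - 123774\right) - 269516} = \frac{1}{-122046 - 269516} = \frac{1}{-391562} = - \frac{1}{391562}$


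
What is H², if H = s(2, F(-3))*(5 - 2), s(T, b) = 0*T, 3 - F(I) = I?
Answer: 0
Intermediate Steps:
F(I) = 3 - I
s(T, b) = 0
H = 0 (H = 0*(5 - 2) = 0*3 = 0)
H² = 0² = 0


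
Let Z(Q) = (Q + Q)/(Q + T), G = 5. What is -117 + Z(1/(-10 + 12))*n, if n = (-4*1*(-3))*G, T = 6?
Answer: -1401/13 ≈ -107.77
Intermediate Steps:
n = 60 (n = (-4*1*(-3))*5 = -4*(-3)*5 = 12*5 = 60)
Z(Q) = 2*Q/(6 + Q) (Z(Q) = (Q + Q)/(Q + 6) = (2*Q)/(6 + Q) = 2*Q/(6 + Q))
-117 + Z(1/(-10 + 12))*n = -117 + (2/((-10 + 12)*(6 + 1/(-10 + 12))))*60 = -117 + (2/(2*(6 + 1/2)))*60 = -117 + (2*(1/2)/(6 + 1/2))*60 = -117 + (2*(1/2)/(13/2))*60 = -117 + (2*(1/2)*(2/13))*60 = -117 + (2/13)*60 = -117 + 120/13 = -1401/13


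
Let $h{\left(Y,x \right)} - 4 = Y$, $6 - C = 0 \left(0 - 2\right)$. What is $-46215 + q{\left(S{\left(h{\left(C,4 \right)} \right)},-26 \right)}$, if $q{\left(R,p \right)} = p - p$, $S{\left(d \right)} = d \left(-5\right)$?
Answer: $-46215$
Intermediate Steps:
$C = 6$ ($C = 6 - 0 \left(0 - 2\right) = 6 - 0 \left(-2\right) = 6 - 0 = 6 + 0 = 6$)
$h{\left(Y,x \right)} = 4 + Y$
$S{\left(d \right)} = - 5 d$
$q{\left(R,p \right)} = 0$
$-46215 + q{\left(S{\left(h{\left(C,4 \right)} \right)},-26 \right)} = -46215 + 0 = -46215$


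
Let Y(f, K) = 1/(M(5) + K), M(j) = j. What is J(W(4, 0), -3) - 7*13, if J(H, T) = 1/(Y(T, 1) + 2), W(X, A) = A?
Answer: -1177/13 ≈ -90.538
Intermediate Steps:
Y(f, K) = 1/(5 + K)
J(H, T) = 6/13 (J(H, T) = 1/(1/(5 + 1) + 2) = 1/(1/6 + 2) = 1/(⅙ + 2) = 1/(13/6) = 6/13)
J(W(4, 0), -3) - 7*13 = 6/13 - 7*13 = 6/13 - 91 = -1177/13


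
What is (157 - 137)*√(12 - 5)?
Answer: 20*√7 ≈ 52.915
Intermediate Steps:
(157 - 137)*√(12 - 5) = 20*√7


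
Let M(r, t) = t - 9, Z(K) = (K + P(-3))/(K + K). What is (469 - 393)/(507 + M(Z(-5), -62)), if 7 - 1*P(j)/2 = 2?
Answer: 19/109 ≈ 0.17431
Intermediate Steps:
P(j) = 10 (P(j) = 14 - 2*2 = 14 - 4 = 10)
Z(K) = (10 + K)/(2*K) (Z(K) = (K + 10)/(K + K) = (10 + K)/((2*K)) = (10 + K)*(1/(2*K)) = (10 + K)/(2*K))
M(r, t) = -9 + t
(469 - 393)/(507 + M(Z(-5), -62)) = (469 - 393)/(507 + (-9 - 62)) = 76/(507 - 71) = 76/436 = 76*(1/436) = 19/109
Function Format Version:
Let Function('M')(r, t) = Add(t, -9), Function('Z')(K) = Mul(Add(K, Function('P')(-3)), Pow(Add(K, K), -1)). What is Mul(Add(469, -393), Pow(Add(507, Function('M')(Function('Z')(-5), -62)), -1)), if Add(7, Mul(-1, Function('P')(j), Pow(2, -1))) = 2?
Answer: Rational(19, 109) ≈ 0.17431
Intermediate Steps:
Function('P')(j) = 10 (Function('P')(j) = Add(14, Mul(-2, 2)) = Add(14, -4) = 10)
Function('Z')(K) = Mul(Rational(1, 2), Pow(K, -1), Add(10, K)) (Function('Z')(K) = Mul(Add(K, 10), Pow(Add(K, K), -1)) = Mul(Add(10, K), Pow(Mul(2, K), -1)) = Mul(Add(10, K), Mul(Rational(1, 2), Pow(K, -1))) = Mul(Rational(1, 2), Pow(K, -1), Add(10, K)))
Function('M')(r, t) = Add(-9, t)
Mul(Add(469, -393), Pow(Add(507, Function('M')(Function('Z')(-5), -62)), -1)) = Mul(Add(469, -393), Pow(Add(507, Add(-9, -62)), -1)) = Mul(76, Pow(Add(507, -71), -1)) = Mul(76, Pow(436, -1)) = Mul(76, Rational(1, 436)) = Rational(19, 109)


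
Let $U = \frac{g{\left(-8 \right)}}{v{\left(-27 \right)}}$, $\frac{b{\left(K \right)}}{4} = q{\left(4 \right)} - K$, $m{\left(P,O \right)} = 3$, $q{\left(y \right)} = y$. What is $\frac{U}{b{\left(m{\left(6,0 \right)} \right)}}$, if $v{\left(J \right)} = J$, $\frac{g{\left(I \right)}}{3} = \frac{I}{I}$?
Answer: $- \frac{1}{36} \approx -0.027778$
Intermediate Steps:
$b{\left(K \right)} = 16 - 4 K$ ($b{\left(K \right)} = 4 \left(4 - K\right) = 16 - 4 K$)
$g{\left(I \right)} = 3$ ($g{\left(I \right)} = 3 \frac{I}{I} = 3 \cdot 1 = 3$)
$U = - \frac{1}{9}$ ($U = \frac{3}{-27} = 3 \left(- \frac{1}{27}\right) = - \frac{1}{9} \approx -0.11111$)
$\frac{U}{b{\left(m{\left(6,0 \right)} \right)}} = - \frac{1}{9 \left(16 - 12\right)} = - \frac{1}{9 \cdot 4} = \left(- \frac{1}{9}\right) \frac{1}{4} = - \frac{1}{36}$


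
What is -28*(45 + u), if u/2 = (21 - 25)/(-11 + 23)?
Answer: -3724/3 ≈ -1241.3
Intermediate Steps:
u = -⅔ (u = 2*((21 - 25)/(-11 + 23)) = 2*(-4/12) = 2*(-4*1/12) = 2*(-⅓) = -⅔ ≈ -0.66667)
-28*(45 + u) = -28*(45 - ⅔) = -28*133/3 = -3724/3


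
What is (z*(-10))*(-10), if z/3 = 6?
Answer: 1800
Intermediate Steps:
z = 18 (z = 3*6 = 18)
(z*(-10))*(-10) = (18*(-10))*(-10) = -180*(-10) = 1800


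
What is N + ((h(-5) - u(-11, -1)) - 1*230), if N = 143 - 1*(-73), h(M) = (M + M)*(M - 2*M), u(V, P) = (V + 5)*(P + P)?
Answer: -76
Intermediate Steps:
u(V, P) = 2*P*(5 + V) (u(V, P) = (5 + V)*(2*P) = 2*P*(5 + V))
h(M) = -2*M² (h(M) = (2*M)*(-M) = -2*M²)
N = 216 (N = 143 + 73 = 216)
N + ((h(-5) - u(-11, -1)) - 1*230) = 216 + ((-2*(-5)² - 2*(-1)*(5 - 11)) - 1*230) = 216 + ((-2*25 - 2*(-1)*(-6)) - 230) = 216 + ((-50 - 1*12) - 230) = 216 + ((-50 - 12) - 230) = 216 + (-62 - 230) = 216 - 292 = -76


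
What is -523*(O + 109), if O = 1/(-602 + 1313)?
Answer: -40532500/711 ≈ -57008.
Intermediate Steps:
O = 1/711 ≈ 0.0014065
-523*(O + 109) = -523*(1/711 + 109) = -523*77500/711 = -40532500/711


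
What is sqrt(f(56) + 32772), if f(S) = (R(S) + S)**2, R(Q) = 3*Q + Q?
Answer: 2*sqrt(27793) ≈ 333.42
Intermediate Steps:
R(Q) = 4*Q
f(S) = 25*S**2 (f(S) = (4*S + S)**2 = (5*S)**2 = 25*S**2)
sqrt(f(56) + 32772) = sqrt(25*56**2 + 32772) = sqrt(25*3136 + 32772) = sqrt(78400 + 32772) = sqrt(111172) = 2*sqrt(27793)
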